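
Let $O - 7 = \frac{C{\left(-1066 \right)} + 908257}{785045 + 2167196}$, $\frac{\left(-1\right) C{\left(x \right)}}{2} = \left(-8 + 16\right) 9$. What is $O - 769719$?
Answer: $- \frac{2272374416479}{2952241} \approx -7.6971 \cdot 10^{5}$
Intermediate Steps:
$C{\left(x \right)} = -144$ ($C{\left(x \right)} = - 2 \left(-8 + 16\right) 9 = - 2 \cdot 8 \cdot 9 = \left(-2\right) 72 = -144$)
$O = \frac{21573800}{2952241}$ ($O = 7 + \frac{-144 + 908257}{785045 + 2167196} = 7 + \frac{908113}{2952241} = \frac{21573800}{2952241} \approx 7.3076$)
$O - 769719 = \frac{21573800}{2952241} - 769719 = - \frac{2272374416479}{2952241}$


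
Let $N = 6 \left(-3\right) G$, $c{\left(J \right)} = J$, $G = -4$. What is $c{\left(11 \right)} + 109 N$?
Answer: $7859$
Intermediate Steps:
$N = 72$ ($N = 6 \left(-3\right) \left(-4\right) = \left(-18\right) \left(-4\right) = 72$)
$c{\left(11 \right)} + 109 N = 11 + 109 \cdot 72 = 11 + 7848 = 7859$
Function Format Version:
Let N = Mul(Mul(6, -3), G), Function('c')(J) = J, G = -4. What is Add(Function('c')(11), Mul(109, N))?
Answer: 7859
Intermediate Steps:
N = 72 (N = Mul(Mul(6, -3), -4) = Mul(-18, -4) = 72)
Add(Function('c')(11), Mul(109, N)) = Add(11, Mul(109, 72)) = Add(11, 7848) = 7859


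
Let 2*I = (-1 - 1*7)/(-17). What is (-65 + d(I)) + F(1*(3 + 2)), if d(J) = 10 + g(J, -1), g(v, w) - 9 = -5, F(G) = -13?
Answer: -64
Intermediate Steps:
g(v, w) = 4 (g(v, w) = 9 - 5 = 4)
I = 4/17 (I = ((-1 - 1*7)/(-17))/2 = ((-1 - 7)*(-1/17))/2 = (-8*(-1/17))/2 = (½)*(8/17) = 4/17 ≈ 0.23529)
d(J) = 14 (d(J) = 10 + 4 = 14)
(-65 + d(I)) + F(1*(3 + 2)) = (-65 + 14) - 13 = -51 - 13 = -64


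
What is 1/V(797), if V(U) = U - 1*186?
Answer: 1/611 ≈ 0.0016367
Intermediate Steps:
V(U) = -186 + U (V(U) = U - 186 = -186 + U)
1/V(797) = 1/(-186 + 797) = 1/611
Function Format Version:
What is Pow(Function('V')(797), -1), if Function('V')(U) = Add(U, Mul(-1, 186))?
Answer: Rational(1, 611) ≈ 0.0016367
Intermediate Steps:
Function('V')(U) = Add(-186, U) (Function('V')(U) = Add(U, -186) = Add(-186, U))
Pow(Function('V')(797), -1) = Pow(Add(-186, 797), -1) = Pow(611, -1) = Rational(1, 611)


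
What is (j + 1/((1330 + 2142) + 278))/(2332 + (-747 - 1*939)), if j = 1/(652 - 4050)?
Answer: -44/1028956875 ≈ -4.2762e-8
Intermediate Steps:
j = -1/3398 (j = 1/(-3398) = -1/3398 ≈ -0.00029429)
(j + 1/((1330 + 2142) + 278))/(2332 + (-747 - 1*939)) = (-1/3398 + 1/((1330 + 2142) + 278))/(2332 + (-747 - 1*939)) = (-1/3398 + 1/(3472 + 278))/(2332 + (-747 - 939)) = (-1/3398 + 1/3750)/(2332 - 1686) = (-1/3398 + 1/3750)/646 = -88/3185625*1/646 = -44/1028956875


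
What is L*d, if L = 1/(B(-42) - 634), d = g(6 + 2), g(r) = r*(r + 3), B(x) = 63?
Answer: -88/571 ≈ -0.15412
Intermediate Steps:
g(r) = r*(3 + r)
d = 88 (d = (6 + 2)*(3 + (6 + 2)) = 8*(3 + 8) = 8*11 = 88)
L = -1/571 (L = 1/(63 - 634) = 1/(-571) = -1/571 ≈ -0.0017513)
L*d = -1/571*88 = -88/571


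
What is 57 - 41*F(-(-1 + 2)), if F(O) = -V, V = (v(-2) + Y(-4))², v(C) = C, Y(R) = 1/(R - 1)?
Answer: 6386/25 ≈ 255.44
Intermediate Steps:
Y(R) = 1/(-1 + R)
V = 121/25 (V = (-2 + 1/(-1 - 4))² = (-2 + 1/(-5))² = (-2 - ⅕)² = (-11/5)² = 121/25 ≈ 4.8400)
F(O) = -121/25 (F(O) = -1*121/25 = -121/25)
57 - 41*F(-(-1 + 2)) = 57 - 41*(-121/25) = 57 + 4961/25 = 6386/25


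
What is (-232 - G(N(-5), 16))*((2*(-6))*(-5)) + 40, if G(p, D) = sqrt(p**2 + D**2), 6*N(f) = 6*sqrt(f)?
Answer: -13880 - 60*sqrt(251) ≈ -14831.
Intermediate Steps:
N(f) = sqrt(f) (N(f) = (6*sqrt(f))/6 = sqrt(f))
G(p, D) = sqrt(D**2 + p**2)
(-232 - G(N(-5), 16))*((2*(-6))*(-5)) + 40 = (-232 - sqrt(16**2 + (sqrt(-5))**2))*((2*(-6))*(-5)) + 40 = (-232 - sqrt(256 + (I*sqrt(5))**2))*(-12*(-5)) + 40 = (-232 - sqrt(256 - 5))*60 + 40 = (-232 - sqrt(251))*60 + 40 = (-13920 - 60*sqrt(251)) + 40 = -13880 - 60*sqrt(251)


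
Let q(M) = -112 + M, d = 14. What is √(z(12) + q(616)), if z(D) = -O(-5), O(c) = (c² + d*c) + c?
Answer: √554 ≈ 23.537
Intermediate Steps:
O(c) = c² + 15*c (O(c) = (c² + 14*c) + c = c² + 15*c)
z(D) = 50 (z(D) = -(-5)*(15 - 5) = -(-5)*10 = -1*(-50) = 50)
√(z(12) + q(616)) = √(50 + (-112 + 616)) = √(50 + 504) = √554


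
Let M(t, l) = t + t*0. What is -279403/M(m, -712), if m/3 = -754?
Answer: 279403/2262 ≈ 123.52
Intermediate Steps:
m = -2262 (m = 3*(-754) = -2262)
M(t, l) = t (M(t, l) = t + 0 = t)
-279403/M(m, -712) = -279403/(-2262) = -279403*(-1/2262) = 279403/2262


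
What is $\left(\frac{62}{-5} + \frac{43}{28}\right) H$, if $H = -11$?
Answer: $\frac{16731}{140} \approx 119.51$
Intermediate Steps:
$\left(\frac{62}{-5} + \frac{43}{28}\right) H = \left(\frac{62}{-5} + \frac{43}{28}\right) \left(-11\right) = \left(62 \left(- \frac{1}{5}\right) + 43 \cdot \frac{1}{28}\right) \left(-11\right) = \left(- \frac{62}{5} + \frac{43}{28}\right) \left(-11\right) = \left(- \frac{1521}{140}\right) \left(-11\right) = \frac{16731}{140}$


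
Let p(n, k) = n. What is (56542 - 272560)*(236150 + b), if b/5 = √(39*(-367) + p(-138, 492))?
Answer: -51012650700 - 1080090*I*√14451 ≈ -5.1013e+10 - 1.2984e+8*I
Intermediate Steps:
b = 5*I*√14451 (b = 5*√(39*(-367) - 138) = 5*√(-14313 - 138) = 5*√(-14451) = 5*(I*√14451) = 5*I*√14451 ≈ 601.06*I)
(56542 - 272560)*(236150 + b) = (56542 - 272560)*(236150 + 5*I*√14451) = -216018*(236150 + 5*I*√14451) = -51012650700 - 1080090*I*√14451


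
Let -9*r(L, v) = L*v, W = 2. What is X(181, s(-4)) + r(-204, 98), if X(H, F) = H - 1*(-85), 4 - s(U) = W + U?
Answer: 7462/3 ≈ 2487.3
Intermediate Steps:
s(U) = 2 - U (s(U) = 4 - (2 + U) = 4 + (-2 - U) = 2 - U)
r(L, v) = -L*v/9
X(H, F) = 85 + H (X(H, F) = H + 85 = 85 + H)
X(181, s(-4)) + r(-204, 98) = (85 + 181) - 1/9*(-204)*98 = 266 + 6664/3 = 7462/3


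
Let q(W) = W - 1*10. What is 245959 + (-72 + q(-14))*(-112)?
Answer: 256711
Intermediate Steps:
q(W) = -10 + W (q(W) = W - 10 = -10 + W)
245959 + (-72 + q(-14))*(-112) = 245959 + (-72 + (-10 - 14))*(-112) = 245959 + (-72 - 24)*(-112) = 245959 - 96*(-112) = 245959 + 10752 = 256711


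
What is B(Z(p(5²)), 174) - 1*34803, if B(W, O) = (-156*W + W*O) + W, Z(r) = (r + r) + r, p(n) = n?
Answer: -33378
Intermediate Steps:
Z(r) = 3*r (Z(r) = 2*r + r = 3*r)
B(W, O) = -155*W + O*W (B(W, O) = (-156*W + O*W) + W = -155*W + O*W)
B(Z(p(5²)), 174) - 1*34803 = (3*5²)*(-155 + 174) - 1*34803 = (3*25)*19 - 34803 = 75*19 - 34803 = 1425 - 34803 = -33378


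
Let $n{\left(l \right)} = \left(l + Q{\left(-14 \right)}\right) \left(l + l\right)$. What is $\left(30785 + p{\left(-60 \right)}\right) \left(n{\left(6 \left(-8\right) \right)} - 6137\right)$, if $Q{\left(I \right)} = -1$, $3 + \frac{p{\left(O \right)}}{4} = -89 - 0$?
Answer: $-43587561$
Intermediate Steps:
$p{\left(O \right)} = -368$ ($p{\left(O \right)} = -12 + 4 \left(-89 - 0\right) = -12 + 4 \left(-89 + 0\right) = -12 + 4 \left(-89\right) = -12 - 356 = -368$)
$n{\left(l \right)} = 2 l \left(-1 + l\right)$ ($n{\left(l \right)} = \left(l - 1\right) \left(l + l\right) = \left(-1 + l\right) 2 l = 2 l \left(-1 + l\right)$)
$\left(30785 + p{\left(-60 \right)}\right) \left(n{\left(6 \left(-8\right) \right)} - 6137\right) = \left(30785 - 368\right) \left(2 \cdot 6 \left(-8\right) \left(-1 + 6 \left(-8\right)\right) - 6137\right) = 30417 \left(2 \left(-48\right) \left(-1 - 48\right) - 6137\right) = 30417 \left(2 \left(-48\right) \left(-49\right) - 6137\right) = 30417 \left(4704 - 6137\right) = 30417 \left(-1433\right) = -43587561$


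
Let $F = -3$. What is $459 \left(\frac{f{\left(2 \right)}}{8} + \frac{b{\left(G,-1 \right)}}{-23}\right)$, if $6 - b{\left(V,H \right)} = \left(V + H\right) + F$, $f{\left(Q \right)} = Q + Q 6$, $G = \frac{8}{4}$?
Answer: $\frac{59211}{92} \approx 643.6$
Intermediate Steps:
$G = 2$ ($G = 8 \cdot \frac{1}{4} = 2$)
$f{\left(Q \right)} = 7 Q$ ($f{\left(Q \right)} = Q + 6 Q = 7 Q$)
$b{\left(V,H \right)} = 9 - H - V$ ($b{\left(V,H \right)} = 6 - \left(\left(V + H\right) - 3\right) = 6 - \left(\left(H + V\right) - 3\right) = 6 - \left(-3 + H + V\right) = 9 - H - V$)
$459 \left(\frac{f{\left(2 \right)}}{8} + \frac{b{\left(G,-1 \right)}}{-23}\right) = 459 \left(\frac{7 \cdot 2}{8} + \frac{9 - -1 - 2}{-23}\right) = 459 \left(14 \cdot \frac{1}{8} + \left(9 + 1 - 2\right) \left(- \frac{1}{23}\right)\right) = 459 \left(\frac{7}{4} + 8 \left(- \frac{1}{23}\right)\right) = 459 \left(\frac{7}{4} - \frac{8}{23}\right) = 459 \cdot \frac{129}{92} = \frac{59211}{92}$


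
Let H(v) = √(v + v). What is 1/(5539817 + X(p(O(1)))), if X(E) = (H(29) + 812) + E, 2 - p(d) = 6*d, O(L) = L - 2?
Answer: 5540637/30698658365711 - √58/30698658365711 ≈ 1.8048e-7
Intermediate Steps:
H(v) = √2*√v (H(v) = √(2*v) = √2*√v)
O(L) = -2 + L
p(d) = 2 - 6*d
X(E) = 812 + E + √58 (X(E) = (√2*√29 + 812) + E = (√58 + 812) + E = (812 + √58) + E = 812 + E + √58)
1/(5539817 + X(p(O(1)))) = 1/(5539817 + (812 + (2 - 6*(-2 + 1)) + √58)) = 1/(5539817 + (812 + (2 - 6*(-1)) + √58)) = 1/(5539817 + (812 + (2 + 6) + √58)) = 1/(5539817 + (812 + 8 + √58)) = 1/(5539817 + (820 + √58)) = 1/(5540637 + √58)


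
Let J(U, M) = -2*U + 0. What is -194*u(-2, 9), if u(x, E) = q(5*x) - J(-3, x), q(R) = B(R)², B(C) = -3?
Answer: -582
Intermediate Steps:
J(U, M) = -2*U
q(R) = 9 (q(R) = (-3)² = 9)
u(x, E) = 3 (u(x, E) = 9 - (-2)*(-3) = 9 - 1*6 = 9 - 6 = 3)
-194*u(-2, 9) = -194*3 = -582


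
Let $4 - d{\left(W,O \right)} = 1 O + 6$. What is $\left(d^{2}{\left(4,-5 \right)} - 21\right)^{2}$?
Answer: $144$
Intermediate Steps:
$d{\left(W,O \right)} = -2 - O$ ($d{\left(W,O \right)} = 4 - \left(1 O + 6\right) = 4 - \left(O + 6\right) = 4 - \left(6 + O\right) = -2 - O$)
$\left(d^{2}{\left(4,-5 \right)} - 21\right)^{2} = \left(\left(-2 - -5\right)^{2} - 21\right)^{2} = \left(\left(-2 + 5\right)^{2} + \left(-42 + 21\right)\right)^{2} = \left(3^{2} - 21\right)^{2} = \left(9 - 21\right)^{2} = \left(-12\right)^{2} = 144$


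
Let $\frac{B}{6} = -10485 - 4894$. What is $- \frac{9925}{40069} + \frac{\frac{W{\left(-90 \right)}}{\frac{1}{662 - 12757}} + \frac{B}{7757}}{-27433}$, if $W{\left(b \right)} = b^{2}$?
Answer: $\frac{30448304648743981}{8526594286889} \approx 3571.0$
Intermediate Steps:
$B = -92274$ ($B = 6 \left(-10485 - 4894\right) = 6 \left(-15379\right) = -92274$)
$- \frac{9925}{40069} + \frac{\frac{W{\left(-90 \right)}}{\frac{1}{662 - 12757}} + \frac{B}{7757}}{-27433} = - \frac{9925}{40069} + \frac{\frac{\left(-90\right)^{2}}{\frac{1}{662 - 12757}} - \frac{92274}{7757}}{-27433} = \left(-9925\right) \frac{1}{40069} + \left(\frac{8100}{\frac{1}{-12095}} - \frac{92274}{7757}\right) \left(- \frac{1}{27433}\right) = - \frac{9925}{40069} + \left(\frac{8100}{- \frac{1}{12095}} - \frac{92274}{7757}\right) \left(- \frac{1}{27433}\right) = - \frac{9925}{40069} + \left(8100 \left(-12095\right) - \frac{92274}{7757}\right) \left(- \frac{1}{27433}\right) = - \frac{9925}{40069} + \left(-97969500 - \frac{92274}{7757}\right) \left(- \frac{1}{27433}\right) = - \frac{9925}{40069} - - \frac{759949503774}{212797781} = - \frac{9925}{40069} + \frac{759949503774}{212797781} = \frac{30448304648743981}{8526594286889}$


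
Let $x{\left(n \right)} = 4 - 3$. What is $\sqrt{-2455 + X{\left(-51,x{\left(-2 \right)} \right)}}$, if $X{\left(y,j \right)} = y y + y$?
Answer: $\sqrt{95} \approx 9.7468$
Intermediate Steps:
$x{\left(n \right)} = 1$
$X{\left(y,j \right)} = y + y^{2}$ ($X{\left(y,j \right)} = y^{2} + y = y + y^{2}$)
$\sqrt{-2455 + X{\left(-51,x{\left(-2 \right)} \right)}} = \sqrt{-2455 - 51 \left(1 - 51\right)} = \sqrt{-2455 - -2550} = \sqrt{-2455 + 2550} = \sqrt{95}$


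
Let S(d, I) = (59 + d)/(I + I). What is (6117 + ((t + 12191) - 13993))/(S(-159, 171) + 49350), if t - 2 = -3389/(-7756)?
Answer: 5726113011/65451332800 ≈ 0.087487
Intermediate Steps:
S(d, I) = (59 + d)/(2*I) (S(d, I) = (59 + d)/((2*I)) = (59 + d)*(1/(2*I)) = (59 + d)/(2*I))
t = 18901/7756 (t = 2 - 3389/(-7756) = 2 - 3389*(-1/7756) = 2 + 3389/7756 = 18901/7756 ≈ 2.4370)
(6117 + ((t + 12191) - 13993))/(S(-159, 171) + 49350) = (6117 + ((18901/7756 + 12191) - 13993))/((1/2)*(59 - 159)/171 + 49350) = (6117 + (94572297/7756 - 13993))/((1/2)*(1/171)*(-100) + 49350) = (6117 - 13957411/7756)/(-50/171 + 49350) = 33486041/(7756*(8438800/171)) = (33486041/7756)*(171/8438800) = 5726113011/65451332800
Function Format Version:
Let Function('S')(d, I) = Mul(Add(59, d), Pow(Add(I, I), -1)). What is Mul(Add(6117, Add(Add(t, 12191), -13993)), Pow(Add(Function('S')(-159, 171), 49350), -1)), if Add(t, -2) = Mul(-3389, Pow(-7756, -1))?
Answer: Rational(5726113011, 65451332800) ≈ 0.087487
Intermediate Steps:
Function('S')(d, I) = Mul(Rational(1, 2), Pow(I, -1), Add(59, d)) (Function('S')(d, I) = Mul(Add(59, d), Pow(Mul(2, I), -1)) = Mul(Add(59, d), Mul(Rational(1, 2), Pow(I, -1))) = Mul(Rational(1, 2), Pow(I, -1), Add(59, d)))
t = Rational(18901, 7756) (t = Add(2, Mul(-3389, Pow(-7756, -1))) = Add(2, Mul(-3389, Rational(-1, 7756))) = Add(2, Rational(3389, 7756)) = Rational(18901, 7756) ≈ 2.4370)
Mul(Add(6117, Add(Add(t, 12191), -13993)), Pow(Add(Function('S')(-159, 171), 49350), -1)) = Mul(Add(6117, Add(Add(Rational(18901, 7756), 12191), -13993)), Pow(Add(Mul(Rational(1, 2), Pow(171, -1), Add(59, -159)), 49350), -1)) = Mul(Add(6117, Add(Rational(94572297, 7756), -13993)), Pow(Add(Mul(Rational(1, 2), Rational(1, 171), -100), 49350), -1)) = Mul(Add(6117, Rational(-13957411, 7756)), Pow(Add(Rational(-50, 171), 49350), -1)) = Mul(Rational(33486041, 7756), Pow(Rational(8438800, 171), -1)) = Mul(Rational(33486041, 7756), Rational(171, 8438800)) = Rational(5726113011, 65451332800)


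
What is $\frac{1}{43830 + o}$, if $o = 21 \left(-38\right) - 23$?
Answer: $\frac{1}{43009} \approx 2.3251 \cdot 10^{-5}$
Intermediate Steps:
$o = -821$ ($o = -798 - 23 = -821$)
$\frac{1}{43830 + o} = \frac{1}{43830 - 821} = \frac{1}{43009}$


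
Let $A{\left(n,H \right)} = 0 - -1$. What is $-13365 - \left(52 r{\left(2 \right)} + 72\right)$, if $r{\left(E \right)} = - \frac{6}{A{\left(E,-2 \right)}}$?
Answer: $-13125$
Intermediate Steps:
$A{\left(n,H \right)} = 1$ ($A{\left(n,H \right)} = 0 + 1 = 1$)
$r{\left(E \right)} = -6$ ($r{\left(E \right)} = - \frac{6}{1} = \left(-6\right) 1 = -6$)
$-13365 - \left(52 r{\left(2 \right)} + 72\right) = -13365 - \left(52 \left(-6\right) + 72\right) = -13365 - \left(-312 + 72\right) = -13365 - -240 = -13365 + 240 = -13125$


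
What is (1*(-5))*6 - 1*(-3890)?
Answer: 3860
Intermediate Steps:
(1*(-5))*6 - 1*(-3890) = -5*6 + 3890 = -30 + 3890 = 3860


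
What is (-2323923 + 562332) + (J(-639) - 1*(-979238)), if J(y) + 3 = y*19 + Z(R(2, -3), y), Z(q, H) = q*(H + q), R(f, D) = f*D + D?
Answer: -788665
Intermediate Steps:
R(f, D) = D + D*f (R(f, D) = D*f + D = D + D*f)
J(y) = 78 + 10*y (J(y) = -3 + (y*19 + (-3*(1 + 2))*(y - 3*(1 + 2))) = -3 + (19*y + (-3*3)*(y - 3*3)) = -3 + (19*y - 9*(y - 9)) = -3 + (19*y - 9*(-9 + y)) = -3 + (19*y + (81 - 9*y)) = -3 + (81 + 10*y) = 78 + 10*y)
(-2323923 + 562332) + (J(-639) - 1*(-979238)) = (-2323923 + 562332) + ((78 + 10*(-639)) - 1*(-979238)) = -1761591 + ((78 - 6390) + 979238) = -1761591 + (-6312 + 979238) = -1761591 + 972926 = -788665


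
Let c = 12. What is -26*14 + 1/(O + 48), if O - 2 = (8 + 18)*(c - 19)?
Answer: -48049/132 ≈ -364.01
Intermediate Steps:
O = -180 (O = 2 + (8 + 18)*(12 - 19) = 2 + 26*(-7) = 2 - 182 = -180)
-26*14 + 1/(O + 48) = -26*14 + 1/(-180 + 48) = -364 + 1/(-132) = -364 - 1/132 = -48049/132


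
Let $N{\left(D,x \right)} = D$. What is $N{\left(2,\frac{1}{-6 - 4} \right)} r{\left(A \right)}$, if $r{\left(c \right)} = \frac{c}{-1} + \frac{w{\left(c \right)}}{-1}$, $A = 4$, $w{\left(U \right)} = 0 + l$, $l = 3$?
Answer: $-14$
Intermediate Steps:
$w{\left(U \right)} = 3$ ($w{\left(U \right)} = 0 + 3 = 3$)
$r{\left(c \right)} = -3 - c$ ($r{\left(c \right)} = \frac{c}{-1} + \frac{3}{-1} = c \left(-1\right) + 3 \left(-1\right) = - c - 3 = -3 - c$)
$N{\left(2,\frac{1}{-6 - 4} \right)} r{\left(A \right)} = 2 \left(-3 - 4\right) = 2 \left(-7\right) = -14$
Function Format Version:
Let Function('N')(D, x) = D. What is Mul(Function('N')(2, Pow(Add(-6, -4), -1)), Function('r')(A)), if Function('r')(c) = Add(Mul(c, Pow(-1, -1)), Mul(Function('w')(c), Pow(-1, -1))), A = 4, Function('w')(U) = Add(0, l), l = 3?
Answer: -14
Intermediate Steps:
Function('w')(U) = 3 (Function('w')(U) = Add(0, 3) = 3)
Function('r')(c) = Add(-3, Mul(-1, c)) (Function('r')(c) = Add(Mul(c, Pow(-1, -1)), Mul(3, Pow(-1, -1))) = Add(Mul(c, -1), Mul(3, -1)) = Add(Mul(-1, c), -3) = Add(-3, Mul(-1, c)))
Mul(Function('N')(2, Pow(Add(-6, -4), -1)), Function('r')(A)) = Mul(2, Add(-3, Mul(-1, 4))) = Mul(2, Add(-3, -4)) = Mul(2, -7) = -14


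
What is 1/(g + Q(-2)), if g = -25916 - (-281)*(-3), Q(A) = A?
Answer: -1/26761 ≈ -3.7368e-5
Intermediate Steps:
g = -26759 (g = -25916 - 1*843 = -25916 - 843 = -26759)
1/(g + Q(-2)) = 1/(-26759 - 2) = 1/(-26761) = -1/26761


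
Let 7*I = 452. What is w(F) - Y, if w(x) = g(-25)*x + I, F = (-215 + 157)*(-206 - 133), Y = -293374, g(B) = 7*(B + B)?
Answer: -46117830/7 ≈ -6.5883e+6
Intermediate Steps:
g(B) = 14*B (g(B) = 7*(2*B) = 14*B)
I = 452/7 (I = (⅐)*452 = 452/7 ≈ 64.571)
F = 19662 (F = -58*(-339) = 19662)
w(x) = 452/7 - 350*x (w(x) = (14*(-25))*x + 452/7 = -350*x + 452/7 = 452/7 - 350*x)
w(F) - Y = (452/7 - 350*19662) - 1*(-293374) = (452/7 - 6881700) + 293374 = -48171448/7 + 293374 = -46117830/7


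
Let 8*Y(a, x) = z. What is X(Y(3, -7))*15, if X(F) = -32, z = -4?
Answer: -480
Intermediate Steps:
Y(a, x) = -½ (Y(a, x) = (⅛)*(-4) = -½)
X(Y(3, -7))*15 = -32*15 = -480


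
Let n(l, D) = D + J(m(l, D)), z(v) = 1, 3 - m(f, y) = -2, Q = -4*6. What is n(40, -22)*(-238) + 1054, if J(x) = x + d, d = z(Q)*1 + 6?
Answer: 3434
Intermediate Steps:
Q = -24
m(f, y) = 5 (m(f, y) = 3 - 1*(-2) = 3 + 2 = 5)
d = 7 (d = 1*1 + 6 = 1 + 6 = 7)
J(x) = 7 + x (J(x) = x + 7 = 7 + x)
n(l, D) = 12 + D (n(l, D) = D + (7 + 5) = D + 12 = 12 + D)
n(40, -22)*(-238) + 1054 = (12 - 22)*(-238) + 1054 = -10*(-238) + 1054 = 2380 + 1054 = 3434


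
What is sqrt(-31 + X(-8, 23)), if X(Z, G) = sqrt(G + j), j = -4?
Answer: sqrt(-31 + sqrt(19)) ≈ 5.1615*I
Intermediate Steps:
X(Z, G) = sqrt(-4 + G) (X(Z, G) = sqrt(G - 4) = sqrt(-4 + G))
sqrt(-31 + X(-8, 23)) = sqrt(-31 + sqrt(-4 + 23)) = sqrt(-31 + sqrt(19))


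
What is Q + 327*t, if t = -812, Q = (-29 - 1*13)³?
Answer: -339612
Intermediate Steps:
Q = -74088 (Q = (-29 - 13)³ = (-42)³ = -74088)
Q + 327*t = -74088 + 327*(-812) = -74088 - 265524 = -339612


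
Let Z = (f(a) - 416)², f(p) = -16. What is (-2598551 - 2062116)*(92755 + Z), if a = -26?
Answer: -1302092485793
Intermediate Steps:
Z = 186624 (Z = (-16 - 416)² = (-432)² = 186624)
(-2598551 - 2062116)*(92755 + Z) = (-2598551 - 2062116)*(92755 + 186624) = -4660667*279379 = -1302092485793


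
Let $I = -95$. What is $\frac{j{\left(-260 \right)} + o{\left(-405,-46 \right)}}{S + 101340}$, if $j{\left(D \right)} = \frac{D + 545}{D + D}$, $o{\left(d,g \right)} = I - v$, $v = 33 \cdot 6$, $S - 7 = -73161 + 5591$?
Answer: $- \frac{30529}{3512808} \approx -0.0086908$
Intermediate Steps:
$S = -67563$ ($S = 7 + \left(-73161 + 5591\right) = 7 - 67570 = -67563$)
$v = 198$
$o{\left(d,g \right)} = -293$ ($o{\left(d,g \right)} = -95 - 198 = -293$)
$j{\left(D \right)} = \frac{545 + D}{2 D}$
$\frac{j{\left(-260 \right)} + o{\left(-405,-46 \right)}}{S + 101340} = \frac{\frac{545 - 260}{2 \left(-260\right)} - 293}{-67563 + 101340} = \frac{\frac{1}{2} \left(- \frac{1}{260}\right) 285 - 293}{33777} = \left(- \frac{57}{104} - 293\right) \frac{1}{33777} = \left(- \frac{30529}{104}\right) \frac{1}{33777} = - \frac{30529}{3512808}$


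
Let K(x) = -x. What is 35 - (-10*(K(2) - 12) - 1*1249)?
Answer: 1144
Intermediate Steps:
35 - (-10*(K(2) - 12) - 1*1249) = 35 - (-10*(-1*2 - 12) - 1*1249) = 35 - (-10*(-2 - 12) - 1249) = 35 - (-10*(-14) - 1249) = 35 - (140 - 1249) = 35 - 1*(-1109) = 35 + 1109 = 1144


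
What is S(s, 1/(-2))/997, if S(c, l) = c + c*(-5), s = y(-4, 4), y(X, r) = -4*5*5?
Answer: 400/997 ≈ 0.40120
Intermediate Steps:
y(X, r) = -100 (y(X, r) = -20*5 = -100)
s = -100
S(c, l) = -4*c (S(c, l) = c - 5*c = -4*c)
S(s, 1/(-2))/997 = -4*(-100)/997 = 400*(1/997) = 400/997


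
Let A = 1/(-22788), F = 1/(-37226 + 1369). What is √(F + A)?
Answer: I*√1331093773245/136184886 ≈ 0.0084718*I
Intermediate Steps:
F = -1/35857 (F = 1/(-35857) = -1/35857 ≈ -2.7889e-5)
A = -1/22788 ≈ -4.3883e-5
√(F + A) = √(-1/35857 - 1/22788) = √(-58645/817109316) = I*√1331093773245/136184886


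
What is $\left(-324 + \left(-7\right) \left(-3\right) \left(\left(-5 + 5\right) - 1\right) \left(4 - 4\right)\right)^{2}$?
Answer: $104976$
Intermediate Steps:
$\left(-324 + \left(-7\right) \left(-3\right) \left(\left(-5 + 5\right) - 1\right) \left(4 - 4\right)\right)^{2} = \left(-324 + 21 \left(0 - 1\right) 0\right)^{2} = \left(-324 + 21 \left(\left(-1\right) 0\right)\right)^{2} = \left(-324 + 21 \cdot 0\right)^{2} = \left(-324 + 0\right)^{2} = \left(-324\right)^{2} = 104976$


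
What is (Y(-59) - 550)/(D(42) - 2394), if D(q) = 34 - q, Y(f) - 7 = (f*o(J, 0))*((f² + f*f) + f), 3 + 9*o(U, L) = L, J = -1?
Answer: -67608/1201 ≈ -56.293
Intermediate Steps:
o(U, L) = -⅓ + L/9
Y(f) = 7 - f*(f + 2*f²)/3 (Y(f) = 7 + (f*(-⅓ + (⅑)*0))*((f² + f*f) + f) = 7 + (f*(-⅓ + 0))*((f² + f²) + f) = 7 + (f*(-⅓))*(2*f² + f) = 7 + (-f/3)*(f + 2*f²) = 7 - f*(f + 2*f²)/3)
(Y(-59) - 550)/(D(42) - 2394) = ((7 - ⅔*(-59)³ - ⅓*(-59)²) - 550)/((34 - 1*42) - 2394) = ((7 - ⅔*(-205379) - ⅓*3481) - 550)/((34 - 42) - 2394) = ((7 + 410758/3 - 3481/3) - 550)/(-8 - 2394) = (135766 - 550)/(-2402) = 135216*(-1/2402) = -67608/1201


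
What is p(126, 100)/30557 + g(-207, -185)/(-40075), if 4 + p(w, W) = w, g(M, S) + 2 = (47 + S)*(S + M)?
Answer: -1648061208/1224571775 ≈ -1.3458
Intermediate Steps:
g(M, S) = -2 + (47 + S)*(M + S) (g(M, S) = -2 + (47 + S)*(S + M) = -2 + (47 + S)*(M + S))
p(w, W) = -4 + w
p(126, 100)/30557 + g(-207, -185)/(-40075) = (-4 + 126)/30557 + (-2 + (-185)² + 47*(-207) + 47*(-185) - 207*(-185))/(-40075) = 122*(1/30557) + (-2 + 34225 - 9729 - 8695 + 38295)*(-1/40075) = 122/30557 + 54094*(-1/40075) = 122/30557 - 54094/40075 = -1648061208/1224571775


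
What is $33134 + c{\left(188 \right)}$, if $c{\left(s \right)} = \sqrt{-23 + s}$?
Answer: $33134 + \sqrt{165} \approx 33147.0$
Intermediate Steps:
$33134 + c{\left(188 \right)} = 33134 + \sqrt{-23 + 188} = 33134 + \sqrt{165}$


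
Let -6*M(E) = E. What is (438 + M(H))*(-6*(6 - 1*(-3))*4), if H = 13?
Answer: -94140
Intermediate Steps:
M(E) = -E/6
(438 + M(H))*(-6*(6 - 1*(-3))*4) = (438 - ⅙*13)*(-6*(6 - 1*(-3))*4) = (438 - 13/6)*(-6*(6 + 3)*4) = 2615*(-6*9*4)/6 = 2615*(-54*4)/6 = (2615/6)*(-216) = -94140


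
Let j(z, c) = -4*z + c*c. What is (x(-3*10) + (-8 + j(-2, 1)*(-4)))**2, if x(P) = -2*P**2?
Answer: 3400336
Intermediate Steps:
j(z, c) = c**2 - 4*z (j(z, c) = -4*z + c**2 = c**2 - 4*z)
(x(-3*10) + (-8 + j(-2, 1)*(-4)))**2 = (-2*(-3*10)**2 + (-8 + (1**2 - 4*(-2))*(-4)))**2 = (-2*(-30)**2 + (-8 + (1 + 8)*(-4)))**2 = (-2*900 + (-8 + 9*(-4)))**2 = (-1800 + (-8 - 36))**2 = (-1800 - 44)**2 = (-1844)**2 = 3400336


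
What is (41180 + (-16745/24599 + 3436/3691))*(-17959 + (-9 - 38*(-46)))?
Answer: -3567404921117740/5340877 ≈ -6.6794e+8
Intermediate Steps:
(41180 + (-16745/24599 + 3436/3691))*(-17959 + (-9 - 38*(-46))) = (41180 + (-16745*1/24599 + 3436*(1/3691)))*(-17959 + (-9 + 1748)) = (41180 + (-985/1447 + 3436/3691))*(-17959 + 1739) = (41180 + 1336257/5340877)*(-16220) = (219938651117/5340877)*(-16220) = -3567404921117740/5340877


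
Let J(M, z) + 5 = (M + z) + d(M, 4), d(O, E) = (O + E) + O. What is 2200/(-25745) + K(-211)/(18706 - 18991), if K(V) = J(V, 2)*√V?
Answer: -440/5149 + 632*I*√211/285 ≈ -0.085454 + 32.212*I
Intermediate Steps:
d(O, E) = E + 2*O (d(O, E) = (E + O) + O = E + 2*O)
J(M, z) = -1 + z + 3*M (J(M, z) = -5 + ((M + z) + (4 + 2*M)) = -5 + (4 + z + 3*M) = -1 + z + 3*M)
K(V) = √V*(1 + 3*V) (K(V) = (-1 + 2 + 3*V)*√V = (1 + 3*V)*√V = √V*(1 + 3*V))
2200/(-25745) + K(-211)/(18706 - 18991) = 2200/(-25745) + (√(-211)*(1 + 3*(-211)))/(18706 - 18991) = 2200*(-1/25745) + ((I*√211)*(1 - 633))/(-285) = -440/5149 + ((I*√211)*(-632))*(-1/285) = -440/5149 - 632*I*√211*(-1/285) = -440/5149 + 632*I*√211/285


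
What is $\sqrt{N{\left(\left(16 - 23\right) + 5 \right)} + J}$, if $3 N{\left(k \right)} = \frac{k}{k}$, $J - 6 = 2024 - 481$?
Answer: $\frac{2 \sqrt{3486}}{3} \approx 39.362$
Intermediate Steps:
$J = 1549$ ($J = 6 + \left(2024 - 481\right) = 6 + 1543 = 1549$)
$N{\left(k \right)} = \frac{1}{3}$ ($N{\left(k \right)} = \frac{k \frac{1}{k}}{3} = \frac{1}{3} \cdot 1 = \frac{1}{3}$)
$\sqrt{N{\left(\left(16 - 23\right) + 5 \right)} + J} = \sqrt{\frac{1}{3} + 1549} = \sqrt{\frac{4648}{3}} = \frac{2 \sqrt{3486}}{3}$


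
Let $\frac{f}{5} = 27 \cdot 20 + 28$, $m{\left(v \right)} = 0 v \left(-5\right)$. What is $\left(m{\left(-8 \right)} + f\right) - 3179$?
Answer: $-339$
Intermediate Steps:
$m{\left(v \right)} = 0$ ($m{\left(v \right)} = 0 \left(-5\right) = 0$)
$f = 2840$ ($f = 5 \left(27 \cdot 20 + 28\right) = 5 \left(540 + 28\right) = 5 \cdot 568 = 2840$)
$\left(m{\left(-8 \right)} + f\right) - 3179 = \left(0 + 2840\right) - 3179 = 2840 - 3179 = -339$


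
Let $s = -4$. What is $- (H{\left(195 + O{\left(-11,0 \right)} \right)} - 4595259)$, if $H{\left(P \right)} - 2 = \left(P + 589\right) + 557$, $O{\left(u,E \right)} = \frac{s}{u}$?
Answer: $\frac{50533072}{11} \approx 4.5939 \cdot 10^{6}$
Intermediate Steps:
$O{\left(u,E \right)} = - \frac{4}{u}$
$H{\left(P \right)} = 1148 + P$ ($H{\left(P \right)} = 2 + \left(\left(P + 589\right) + 557\right) = 2 + \left(\left(589 + P\right) + 557\right) = 2 + \left(1146 + P\right) = 1148 + P$)
$- (H{\left(195 + O{\left(-11,0 \right)} \right)} - 4595259) = - (\left(1148 + \left(195 - \frac{4}{-11}\right)\right) - 4595259) = - (\left(1148 + \left(195 - - \frac{4}{11}\right)\right) - 4595259) = - (\left(1148 + \left(195 + \frac{4}{11}\right)\right) - 4595259) = - (\left(1148 + \frac{2149}{11}\right) - 4595259) = - (\frac{14777}{11} - 4595259) = \left(-1\right) \left(- \frac{50533072}{11}\right) = \frac{50533072}{11}$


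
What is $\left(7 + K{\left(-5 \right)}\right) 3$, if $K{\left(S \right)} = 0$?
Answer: $21$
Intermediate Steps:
$\left(7 + K{\left(-5 \right)}\right) 3 = \left(7 + 0\right) 3 = 7 \cdot 3 = 21$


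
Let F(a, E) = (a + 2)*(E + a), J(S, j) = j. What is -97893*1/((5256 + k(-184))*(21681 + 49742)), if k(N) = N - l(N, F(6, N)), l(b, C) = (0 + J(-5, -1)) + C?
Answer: -1341/6356647 ≈ -0.00021096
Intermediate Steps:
F(a, E) = (2 + a)*(E + a)
l(b, C) = -1 + C (l(b, C) = (0 - 1) + C = -1 + C)
k(N) = -47 - 7*N (k(N) = N - (-1 + (6**2 + 2*N + 2*6 + N*6)) = N - (-1 + (36 + 2*N + 12 + 6*N)) = N - (-1 + (48 + 8*N)) = N - (47 + 8*N) = N + (-47 - 8*N) = -47 - 7*N)
-97893*1/((5256 + k(-184))*(21681 + 49742)) = -97893*1/((5256 + (-47 - 7*(-184)))*(21681 + 49742)) = -97893*1/(71423*(5256 + (-47 + 1288))) = -97893*1/(71423*(5256 + 1241)) = -97893/(6497*71423) = -97893/464035231 = -97893*1/464035231 = -1341/6356647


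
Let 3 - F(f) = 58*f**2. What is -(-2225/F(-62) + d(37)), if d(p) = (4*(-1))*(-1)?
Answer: -894021/222949 ≈ -4.0100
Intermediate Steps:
F(f) = 3 - 58*f**2
d(p) = 4 (d(p) = -4*(-1) = 4)
-(-2225/F(-62) + d(37)) = -(-2225/(3 - 58*(-62)**2) + 4) = -(-2225/(3 - 58*3844) + 4) = -(-2225/(3 - 222952) + 4) = -(-2225/(-222949) + 4) = -(-2225*(-1/222949) + 4) = -(2225/222949 + 4) = -1*894021/222949 = -894021/222949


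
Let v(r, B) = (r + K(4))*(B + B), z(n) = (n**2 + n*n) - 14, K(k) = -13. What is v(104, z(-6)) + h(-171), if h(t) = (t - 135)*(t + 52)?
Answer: 46970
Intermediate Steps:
h(t) = (-135 + t)*(52 + t)
z(n) = -14 + 2*n**2 (z(n) = (n**2 + n**2) - 14 = 2*n**2 - 14 = -14 + 2*n**2)
v(r, B) = 2*B*(-13 + r) (v(r, B) = (r - 13)*(B + B) = (-13 + r)*(2*B) = 2*B*(-13 + r))
v(104, z(-6)) + h(-171) = 2*(-14 + 2*(-6)**2)*(-13 + 104) + (-7020 + (-171)**2 - 83*(-171)) = 2*(-14 + 2*36)*91 + (-7020 + 29241 + 14193) = 2*(-14 + 72)*91 + 36414 = 2*58*91 + 36414 = 10556 + 36414 = 46970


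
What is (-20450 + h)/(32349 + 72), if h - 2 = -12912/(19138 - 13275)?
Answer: -39966512/63361441 ≈ -0.63077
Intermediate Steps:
h = -1186/5863 (h = 2 - 12912/(19138 - 13275) = 2 - 12912/5863 = -1186/5863 ≈ -0.20229)
(-20450 + h)/(32349 + 72) = (-20450 - 1186/5863)/(32349 + 72) = -119899536/5863/32421 = -119899536/5863*1/32421 = -39966512/63361441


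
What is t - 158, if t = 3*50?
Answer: -8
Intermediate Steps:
t = 150
t - 158 = 150 - 158 = -8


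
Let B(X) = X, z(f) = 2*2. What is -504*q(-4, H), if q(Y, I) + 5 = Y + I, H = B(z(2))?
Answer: 2520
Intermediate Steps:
z(f) = 4
H = 4
q(Y, I) = -5 + I + Y (q(Y, I) = -5 + (Y + I) = -5 + (I + Y) = -5 + I + Y)
-504*q(-4, H) = -504*(-5 + 4 - 4) = -504*(-5) = 2520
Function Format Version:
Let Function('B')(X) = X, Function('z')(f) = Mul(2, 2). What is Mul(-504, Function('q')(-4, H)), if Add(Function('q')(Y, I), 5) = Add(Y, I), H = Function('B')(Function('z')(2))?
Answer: 2520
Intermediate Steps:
Function('z')(f) = 4
H = 4
Function('q')(Y, I) = Add(-5, I, Y) (Function('q')(Y, I) = Add(-5, Add(Y, I)) = Add(-5, Add(I, Y)) = Add(-5, I, Y))
Mul(-504, Function('q')(-4, H)) = Mul(-504, Add(-5, 4, -4)) = Mul(-504, -5) = 2520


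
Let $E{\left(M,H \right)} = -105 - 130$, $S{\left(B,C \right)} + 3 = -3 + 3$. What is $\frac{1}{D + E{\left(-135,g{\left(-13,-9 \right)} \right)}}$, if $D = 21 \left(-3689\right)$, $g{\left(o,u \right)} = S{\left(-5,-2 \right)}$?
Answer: $- \frac{1}{77704} \approx -1.2869 \cdot 10^{-5}$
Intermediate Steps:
$S{\left(B,C \right)} = -3$ ($S{\left(B,C \right)} = -3 + \left(-3 + 3\right) = -3 + 0 = -3$)
$g{\left(o,u \right)} = -3$
$D = -77469$
$E{\left(M,H \right)} = -235$ ($E{\left(M,H \right)} = -105 - 130 = -235$)
$\frac{1}{D + E{\left(-135,g{\left(-13,-9 \right)} \right)}} = \frac{1}{-77469 - 235} = \frac{1}{-77704} = - \frac{1}{77704}$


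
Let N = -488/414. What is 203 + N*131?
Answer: 10057/207 ≈ 48.585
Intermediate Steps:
N = -244/207 (N = -488*1/414 = -244/207 ≈ -1.1787)
203 + N*131 = 203 - 244/207*131 = 203 - 31964/207 = 10057/207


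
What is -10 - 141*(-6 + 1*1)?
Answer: 695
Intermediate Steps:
-10 - 141*(-6 + 1*1) = -10 - 141*(-6 + 1) = -10 - 141*(-5) = -10 + 705 = 695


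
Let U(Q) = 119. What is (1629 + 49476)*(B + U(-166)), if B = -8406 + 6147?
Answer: -109364700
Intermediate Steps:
B = -2259
(1629 + 49476)*(B + U(-166)) = (1629 + 49476)*(-2259 + 119) = 51105*(-2140) = -109364700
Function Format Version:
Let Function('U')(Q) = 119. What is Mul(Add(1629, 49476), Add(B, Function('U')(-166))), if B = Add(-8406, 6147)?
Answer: -109364700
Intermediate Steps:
B = -2259
Mul(Add(1629, 49476), Add(B, Function('U')(-166))) = Mul(Add(1629, 49476), Add(-2259, 119)) = Mul(51105, -2140) = -109364700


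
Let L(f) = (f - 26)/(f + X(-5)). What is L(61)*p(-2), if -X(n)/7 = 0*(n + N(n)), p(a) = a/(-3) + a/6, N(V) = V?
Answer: 35/183 ≈ 0.19126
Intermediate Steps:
p(a) = -a/6 (p(a) = a*(-⅓) + a*(⅙) = -a/3 + a/6 = -a/6)
X(n) = 0 (X(n) = -0*(n + n) = -0*2*n = -7*0 = 0)
L(f) = (-26 + f)/f (L(f) = (f - 26)/(f + 0) = (-26 + f)/f)
L(61)*p(-2) = ((-26 + 61)/61)*(-⅙*(-2)) = ((1/61)*35)*(⅓) = (35/61)*(⅓) = 35/183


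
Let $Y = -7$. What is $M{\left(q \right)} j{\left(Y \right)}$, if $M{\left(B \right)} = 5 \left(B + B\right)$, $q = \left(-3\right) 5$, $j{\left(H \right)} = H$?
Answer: $1050$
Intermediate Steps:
$q = -15$
$M{\left(B \right)} = 10 B$ ($M{\left(B \right)} = 5 \cdot 2 B = 10 B$)
$M{\left(q \right)} j{\left(Y \right)} = 10 \left(-15\right) \left(-7\right) = \left(-150\right) \left(-7\right) = 1050$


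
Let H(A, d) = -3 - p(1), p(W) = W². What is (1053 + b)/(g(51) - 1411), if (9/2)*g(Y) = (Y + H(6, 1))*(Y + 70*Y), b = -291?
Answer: 2286/109225 ≈ 0.020929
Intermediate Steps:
H(A, d) = -4 (H(A, d) = -3 - 1*1² = -3 - 1*1 = -3 - 1 = -4)
g(Y) = 142*Y*(-4 + Y)/9 (g(Y) = 2*((Y - 4)*(Y + 70*Y))/9 = 2*((-4 + Y)*(71*Y))/9 = 2*(71*Y*(-4 + Y))/9 = 142*Y*(-4 + Y)/9)
(1053 + b)/(g(51) - 1411) = (1053 - 291)/((142/9)*51*(-4 + 51) - 1411) = 762/((142/9)*51*47 - 1411) = 762/(113458/3 - 1411) = 762/(109225/3) = 762*(3/109225) = 2286/109225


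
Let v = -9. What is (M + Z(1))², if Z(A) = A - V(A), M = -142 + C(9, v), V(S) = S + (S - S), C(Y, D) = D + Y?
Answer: 20164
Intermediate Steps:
V(S) = S (V(S) = S + 0 = S)
M = -142 (M = -142 + (-9 + 9) = -142 + 0 = -142)
Z(A) = 0 (Z(A) = A - A = 0)
(M + Z(1))² = (-142 + 0)² = (-142)² = 20164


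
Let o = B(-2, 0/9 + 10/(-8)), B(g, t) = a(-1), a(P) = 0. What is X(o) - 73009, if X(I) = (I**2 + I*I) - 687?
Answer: -73696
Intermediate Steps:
B(g, t) = 0
o = 0
X(I) = -687 + 2*I**2 (X(I) = (I**2 + I**2) - 687 = 2*I**2 - 687 = -687 + 2*I**2)
X(o) - 73009 = (-687 + 2*0**2) - 73009 = (-687 + 2*0) - 73009 = (-687 + 0) - 73009 = -687 - 73009 = -73696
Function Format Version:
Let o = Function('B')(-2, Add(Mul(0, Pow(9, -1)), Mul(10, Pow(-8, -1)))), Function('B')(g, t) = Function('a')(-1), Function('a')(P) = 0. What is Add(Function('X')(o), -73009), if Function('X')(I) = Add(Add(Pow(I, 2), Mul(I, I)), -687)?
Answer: -73696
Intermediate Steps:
Function('B')(g, t) = 0
o = 0
Function('X')(I) = Add(-687, Mul(2, Pow(I, 2))) (Function('X')(I) = Add(Add(Pow(I, 2), Pow(I, 2)), -687) = Add(Mul(2, Pow(I, 2)), -687) = Add(-687, Mul(2, Pow(I, 2))))
Add(Function('X')(o), -73009) = Add(Add(-687, Mul(2, Pow(0, 2))), -73009) = Add(Add(-687, Mul(2, 0)), -73009) = Add(Add(-687, 0), -73009) = Add(-687, -73009) = -73696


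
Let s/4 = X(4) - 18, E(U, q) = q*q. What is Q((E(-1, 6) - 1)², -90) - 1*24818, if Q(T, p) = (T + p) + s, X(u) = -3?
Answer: -23767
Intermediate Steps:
E(U, q) = q²
s = -84 (s = 4*(-3 - 18) = 4*(-21) = -84)
Q(T, p) = -84 + T + p (Q(T, p) = (T + p) - 84 = -84 + T + p)
Q((E(-1, 6) - 1)², -90) - 1*24818 = (-84 + (6² - 1)² - 90) - 1*24818 = (-84 + (36 - 1)² - 90) - 24818 = (-84 + 35² - 90) - 24818 = (-84 + 1225 - 90) - 24818 = 1051 - 24818 = -23767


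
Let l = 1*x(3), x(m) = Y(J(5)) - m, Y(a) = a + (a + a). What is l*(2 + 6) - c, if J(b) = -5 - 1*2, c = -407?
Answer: 215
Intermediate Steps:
J(b) = -7 (J(b) = -5 - 2 = -7)
Y(a) = 3*a (Y(a) = a + 2*a = 3*a)
x(m) = -21 - m (x(m) = 3*(-7) - m = -21 - m)
l = -24 (l = 1*(-21 - 1*3) = 1*(-21 - 3) = 1*(-24) = -24)
l*(2 + 6) - c = -24*(2 + 6) - 1*(-407) = -24*8 + 407 = -192 + 407 = 215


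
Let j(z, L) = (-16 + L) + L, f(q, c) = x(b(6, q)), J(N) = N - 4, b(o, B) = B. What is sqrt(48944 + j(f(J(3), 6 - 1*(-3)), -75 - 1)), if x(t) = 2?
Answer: 2*sqrt(12194) ≈ 220.85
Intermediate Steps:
J(N) = -4 + N
f(q, c) = 2
j(z, L) = -16 + 2*L
sqrt(48944 + j(f(J(3), 6 - 1*(-3)), -75 - 1)) = sqrt(48944 + (-16 + 2*(-75 - 1))) = sqrt(48944 + (-16 + 2*(-76))) = sqrt(48944 + (-16 - 152)) = sqrt(48944 - 168) = sqrt(48776) = 2*sqrt(12194)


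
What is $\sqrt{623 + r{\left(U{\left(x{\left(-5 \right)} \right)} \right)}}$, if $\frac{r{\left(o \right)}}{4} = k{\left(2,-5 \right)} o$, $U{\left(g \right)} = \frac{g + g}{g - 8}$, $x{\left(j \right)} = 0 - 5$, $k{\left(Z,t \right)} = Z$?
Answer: $\frac{\sqrt{106327}}{13} \approx 25.083$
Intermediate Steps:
$x{\left(j \right)} = -5$ ($x{\left(j \right)} = 0 - 5 = -5$)
$U{\left(g \right)} = \frac{2 g}{-8 + g}$
$r{\left(o \right)} = 8 o$ ($r{\left(o \right)} = 4 \cdot 2 o = 8 o$)
$\sqrt{623 + r{\left(U{\left(x{\left(-5 \right)} \right)} \right)}} = \sqrt{623 + 8 \cdot 2 \left(-5\right) \frac{1}{-8 - 5}} = \sqrt{623 + 8 \cdot 2 \left(-5\right) \frac{1}{-13}} = \sqrt{623 + 8 \cdot 2 \left(-5\right) \left(- \frac{1}{13}\right)} = \sqrt{623 + 8 \cdot \frac{10}{13}} = \sqrt{623 + \frac{80}{13}} = \sqrt{\frac{8179}{13}} = \frac{\sqrt{106327}}{13}$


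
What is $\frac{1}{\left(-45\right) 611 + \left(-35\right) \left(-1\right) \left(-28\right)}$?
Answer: $- \frac{1}{28475} \approx -3.5119 \cdot 10^{-5}$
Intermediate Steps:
$\frac{1}{\left(-45\right) 611 + \left(-35\right) \left(-1\right) \left(-28\right)} = \frac{1}{-27495 + 35 \left(-28\right)} = \frac{1}{-27495 - 980} = \frac{1}{-28475} = - \frac{1}{28475}$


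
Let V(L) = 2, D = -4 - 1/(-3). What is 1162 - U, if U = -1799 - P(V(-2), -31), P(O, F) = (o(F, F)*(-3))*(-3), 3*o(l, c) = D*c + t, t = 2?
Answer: 3308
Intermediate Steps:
D = -11/3 (D = -4 - 1*(-1/3) = -4 + 1/3 = -11/3 ≈ -3.6667)
o(l, c) = 2/3 - 11*c/9 (o(l, c) = (-11*c/3 + 2)/3 = (2 - 11*c/3)/3 = 2/3 - 11*c/9)
P(O, F) = 6 - 11*F (P(O, F) = ((2/3 - 11*F/9)*(-3))*(-3) = (-2 + 11*F/3)*(-3) = 6 - 11*F)
U = -2146 (U = -1799 - (6 - 11*(-31)) = -1799 - (6 + 341) = -1799 - 1*347 = -1799 - 347 = -2146)
1162 - U = 1162 - 1*(-2146) = 1162 + 2146 = 3308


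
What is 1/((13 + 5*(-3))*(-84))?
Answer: 1/168 ≈ 0.0059524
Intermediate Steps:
1/((13 + 5*(-3))*(-84)) = 1/((13 - 15)*(-84)) = 1/(-2*(-84)) = 1/168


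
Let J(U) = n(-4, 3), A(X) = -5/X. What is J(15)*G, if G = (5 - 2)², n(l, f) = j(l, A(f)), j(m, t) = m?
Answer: -36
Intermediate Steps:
n(l, f) = l
J(U) = -4
G = 9 (G = 3² = 9)
J(15)*G = -4*9 = -36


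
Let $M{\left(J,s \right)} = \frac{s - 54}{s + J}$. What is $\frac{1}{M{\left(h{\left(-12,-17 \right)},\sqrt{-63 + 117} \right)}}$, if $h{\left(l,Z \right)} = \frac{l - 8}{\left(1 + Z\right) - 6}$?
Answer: $- \frac{21}{583} - \frac{302 \sqrt{6}}{5247} \approx -0.17701$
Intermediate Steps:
$h{\left(l,Z \right)} = \frac{-8 + l}{-5 + Z}$
$M{\left(J,s \right)} = \frac{-54 + s}{J + s}$
$\frac{1}{M{\left(h{\left(-12,-17 \right)},\sqrt{-63 + 117} \right)}} = \frac{1}{\frac{1}{\frac{-8 - 12}{-5 - 17} + \sqrt{-63 + 117}} \left(-54 + \sqrt{-63 + 117}\right)} = \frac{1}{\frac{1}{\frac{1}{-22} \left(-20\right) + \sqrt{54}} \left(-54 + \sqrt{54}\right)} = \frac{1}{\frac{1}{\left(- \frac{1}{22}\right) \left(-20\right) + 3 \sqrt{6}} \left(-54 + 3 \sqrt{6}\right)} = \frac{1}{\frac{1}{\frac{10}{11} + 3 \sqrt{6}} \left(-54 + 3 \sqrt{6}\right)} = \frac{\frac{10}{11} + 3 \sqrt{6}}{-54 + 3 \sqrt{6}}$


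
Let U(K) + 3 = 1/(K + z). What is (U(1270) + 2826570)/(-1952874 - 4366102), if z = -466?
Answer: -2272559869/5080456704 ≈ -0.44731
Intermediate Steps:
U(K) = -3 + 1/(-466 + K) (U(K) = -3 + 1/(K - 466) = -3 + 1/(-466 + K))
(U(1270) + 2826570)/(-1952874 - 4366102) = ((1399 - 3*1270)/(-466 + 1270) + 2826570)/(-1952874 - 4366102) = ((1399 - 3810)/804 + 2826570)/(-6318976) = ((1/804)*(-2411) + 2826570)*(-1/6318976) = (-2411/804 + 2826570)*(-1/6318976) = (2272559869/804)*(-1/6318976) = -2272559869/5080456704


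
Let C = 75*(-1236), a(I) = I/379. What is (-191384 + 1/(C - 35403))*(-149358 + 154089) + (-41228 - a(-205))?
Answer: -14653980368594806/16183679 ≈ -9.0548e+8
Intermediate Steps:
a(I) = I/379 (a(I) = I*(1/379) = I/379)
C = -92700
(-191384 + 1/(C - 35403))*(-149358 + 154089) + (-41228 - a(-205)) = (-191384 + 1/(-92700 - 35403))*(-149358 + 154089) + (-41228 - (-205)/379) = (-191384 + 1/(-128103))*4731 + (-41228 - 1*(-205/379)) = (-191384 - 1/128103)*4731 + (-41228 + 205/379) = -24516864553/128103*4731 - 15625207/379 = -38663095400081/42701 - 15625207/379 = -14653980368594806/16183679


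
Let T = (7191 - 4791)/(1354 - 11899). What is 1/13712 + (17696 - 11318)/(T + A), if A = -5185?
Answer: -61477315393/49983188080 ≈ -1.2300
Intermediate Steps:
T = -160/703 (T = 2400/(-10545) = 2400*(-1/10545) = -160/703 ≈ -0.22760)
1/13712 + (17696 - 11318)/(T + A) = 1/13712 + (17696 - 11318)/(-160/703 - 5185) = 1/13712 + 6378/(-3645215/703) = 1/13712 + 6378*(-703/3645215) = 1/13712 - 4483734/3645215 = -61477315393/49983188080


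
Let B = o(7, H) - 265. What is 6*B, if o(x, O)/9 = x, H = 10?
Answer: -1212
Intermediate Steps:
o(x, O) = 9*x
B = -202 (B = 9*7 - 265 = 63 - 265 = -202)
6*B = 6*(-202) = -1212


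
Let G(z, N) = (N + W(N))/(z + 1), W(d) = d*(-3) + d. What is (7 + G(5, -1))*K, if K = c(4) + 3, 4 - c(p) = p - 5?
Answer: 172/3 ≈ 57.333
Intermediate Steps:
c(p) = 9 - p (c(p) = 4 - (p - 5) = 4 - (-5 + p) = 4 + (5 - p) = 9 - p)
W(d) = -2*d (W(d) = -3*d + d = -2*d)
K = 8 (K = (9 - 1*4) + 3 = (9 - 4) + 3 = 5 + 3 = 8)
G(z, N) = -N/(1 + z) (G(z, N) = (N - 2*N)/(z + 1) = (-N)/(1 + z) = -N/(1 + z))
(7 + G(5, -1))*K = (7 - 1*(-1)/(1 + 5))*8 = (7 - 1*(-1)/6)*8 = (7 - 1*(-1)*1/6)*8 = (7 + 1/6)*8 = (43/6)*8 = 172/3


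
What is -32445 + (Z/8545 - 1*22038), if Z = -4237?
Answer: -465561472/8545 ≈ -54484.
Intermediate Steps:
-32445 + (Z/8545 - 1*22038) = -32445 + (-4237/8545 - 1*22038) = -32445 + (-4237*1/8545 - 22038) = -32445 + (-4237/8545 - 22038) = -32445 - 188318947/8545 = -465561472/8545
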